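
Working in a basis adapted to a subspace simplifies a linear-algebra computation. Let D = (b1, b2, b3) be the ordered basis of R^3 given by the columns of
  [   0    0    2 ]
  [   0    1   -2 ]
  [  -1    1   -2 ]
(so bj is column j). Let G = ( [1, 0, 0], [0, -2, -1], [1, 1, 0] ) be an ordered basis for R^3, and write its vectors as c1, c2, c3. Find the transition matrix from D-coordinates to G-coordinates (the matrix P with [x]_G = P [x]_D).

[[-2, 1, 0], [1, -1, 2], [2, -1, 2]]

Take x = bj: its D-coordinates are the j-th standard unit vector, so P e_j — column j of P — equals [bj]_G.
b1 = -2c1 + c2 + 2c3, giving column 1 = [-2, 1, 2]; repeating for each j gives P = [[-2, 1, 0], [1, -1, 2], [2, -1, 2]].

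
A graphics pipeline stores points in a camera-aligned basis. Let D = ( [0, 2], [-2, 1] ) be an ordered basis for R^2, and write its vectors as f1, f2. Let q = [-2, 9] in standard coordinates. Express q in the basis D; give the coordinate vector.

[q]_D is the unique c with M c = q, where M has columns f1, f2.
System: 0c_1 - 2c_2 = -2, 2c_1 + c_2 = 9; solving gives c_1 = 4, c_2 = 1.
Check: 4f1 + f2 = [-2, 9].

[4, 1]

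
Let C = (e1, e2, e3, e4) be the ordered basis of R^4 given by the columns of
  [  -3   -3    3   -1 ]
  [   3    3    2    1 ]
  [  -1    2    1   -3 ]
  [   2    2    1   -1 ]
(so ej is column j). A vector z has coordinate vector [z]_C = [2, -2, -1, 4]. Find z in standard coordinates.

[-7, 2, -19, -5]

z = M [z]_C, where M has columns e1, ..., e4.
Carrying out the matrix-vector product, z = [-7, 2, -19, -5].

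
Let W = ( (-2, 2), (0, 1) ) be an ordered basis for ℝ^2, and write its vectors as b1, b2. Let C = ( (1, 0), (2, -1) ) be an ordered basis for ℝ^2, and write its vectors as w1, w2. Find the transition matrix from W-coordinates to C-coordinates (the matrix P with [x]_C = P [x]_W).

[[2, 2], [-2, -1]]

Take x = bj: its W-coordinates are the j-th standard unit vector, so P e_j — column j of P — equals [bj]_C.
b1 = 2w1 - 2w2, giving column 1 = (2, -2); repeating for each j gives P = [[2, 2], [-2, -1]].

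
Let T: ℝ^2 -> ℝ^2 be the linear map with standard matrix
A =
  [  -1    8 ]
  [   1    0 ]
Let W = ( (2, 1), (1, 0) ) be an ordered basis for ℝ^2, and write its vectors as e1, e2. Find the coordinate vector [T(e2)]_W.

Column 2 of [T]_W is the W-coordinate vector of T(e2).
In standard coordinates T(e2) = A e2 = (-1, 1).
Converting to W: (-1, 1) = e1 - 3e2, so the coordinate vector is (1, -3).

(1, -3)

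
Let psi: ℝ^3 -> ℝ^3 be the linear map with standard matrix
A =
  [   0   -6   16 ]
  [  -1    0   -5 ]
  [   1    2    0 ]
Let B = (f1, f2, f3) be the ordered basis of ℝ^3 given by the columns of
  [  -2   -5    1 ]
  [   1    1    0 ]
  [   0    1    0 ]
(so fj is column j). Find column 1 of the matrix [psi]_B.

(2, 0, -2)

Compute psi(f1) = A f1 = (-6, 2, 0) in standard coordinates.
Then write this in B-coordinates: solve for y in y_1 f1 + ... + y_3 f3 = (-6, 2, 0).
This gives y = (2, 0, -2), which is column 1 of [psi]_B.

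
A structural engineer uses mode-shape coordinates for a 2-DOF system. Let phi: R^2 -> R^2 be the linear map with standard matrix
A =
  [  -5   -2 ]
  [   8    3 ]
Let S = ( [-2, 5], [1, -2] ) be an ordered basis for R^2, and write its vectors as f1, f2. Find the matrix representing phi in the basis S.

[[-1, 0], [-2, -1]]

With P the matrix whose columns are f1, f2, [phi]_S = P^(-1) A P.
Column by column: phi(f1) = A f1 = [0, -1]; its S-coordinates [-1, -2] give column 1.
Continuing for each basis vector yields [phi]_S = [[-1, 0], [-2, -1]].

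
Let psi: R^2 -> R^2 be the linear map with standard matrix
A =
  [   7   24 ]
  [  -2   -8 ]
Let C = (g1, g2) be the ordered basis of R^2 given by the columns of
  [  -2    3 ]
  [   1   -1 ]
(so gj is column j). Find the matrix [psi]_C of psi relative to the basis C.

[[-2, 3], [2, 1]]

The j-th column of [psi]_C is [psi(gj)]_C.
psi(g1) = A g1 = (10, -4) = -2g1 + 2g2, so column 1 is (-2, 2).
Repeating for g2 and assembling the columns gives [[-2, 3], [2, 1]].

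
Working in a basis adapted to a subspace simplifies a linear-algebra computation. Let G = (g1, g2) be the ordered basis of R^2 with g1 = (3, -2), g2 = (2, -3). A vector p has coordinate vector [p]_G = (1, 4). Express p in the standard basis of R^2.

(11, -14)

The coordinates say p = g1 + 4g2; adding the scaled basis vectors gives (11, -14).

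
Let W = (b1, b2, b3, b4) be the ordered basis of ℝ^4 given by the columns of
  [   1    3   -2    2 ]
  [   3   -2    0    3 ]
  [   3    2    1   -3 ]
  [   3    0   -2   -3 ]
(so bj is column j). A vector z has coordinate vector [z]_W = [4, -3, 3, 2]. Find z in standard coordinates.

By definition z = 4b1 - 3b2 + 3b3 + 2b4.
Summing componentwise gives [-7, 24, 3, 0].

[-7, 24, 3, 0]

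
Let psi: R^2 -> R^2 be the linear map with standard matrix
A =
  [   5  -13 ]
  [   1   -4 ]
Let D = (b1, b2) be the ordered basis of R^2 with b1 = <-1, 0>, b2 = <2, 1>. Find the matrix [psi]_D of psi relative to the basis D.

With P the matrix whose columns are b1, b2, [psi]_D = P^(-1) A P.
Column by column: psi(b1) = A b1 = <-5, -1>; its D-coordinates <3, -1> give column 1.
Continuing for each basis vector yields [psi]_D = [[3, -1], [-1, -2]].

[[3, -1], [-1, -2]]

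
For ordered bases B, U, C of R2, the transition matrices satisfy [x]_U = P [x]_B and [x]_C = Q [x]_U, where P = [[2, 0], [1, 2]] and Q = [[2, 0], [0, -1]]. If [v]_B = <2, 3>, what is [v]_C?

<8, -8>

Apply P to get U-coordinates <4, 8>, then Q to get C-coordinates.
The result is [v]_C = <8, -8>.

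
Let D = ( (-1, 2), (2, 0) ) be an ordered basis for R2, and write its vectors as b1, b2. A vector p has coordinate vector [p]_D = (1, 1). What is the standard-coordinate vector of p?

By definition p = b1 + b2.
Summing componentwise gives (1, 2).

(1, 2)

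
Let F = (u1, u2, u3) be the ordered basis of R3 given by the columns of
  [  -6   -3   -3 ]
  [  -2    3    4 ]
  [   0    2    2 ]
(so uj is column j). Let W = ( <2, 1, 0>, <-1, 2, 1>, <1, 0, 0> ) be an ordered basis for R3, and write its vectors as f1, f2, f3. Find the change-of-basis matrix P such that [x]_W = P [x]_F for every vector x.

[[-2, -1, 0], [0, 2, 2], [-2, 1, -1]]

Let M have columns uj and N have columns fj. Then for every x, N [x]_W = x = M [x]_F, so P = N^(-1) M.
Since det N = 1, N^(-1) has integer entries; multiplying gives P = [[-2, -1, 0], [0, 2, 2], [-2, 1, -1]].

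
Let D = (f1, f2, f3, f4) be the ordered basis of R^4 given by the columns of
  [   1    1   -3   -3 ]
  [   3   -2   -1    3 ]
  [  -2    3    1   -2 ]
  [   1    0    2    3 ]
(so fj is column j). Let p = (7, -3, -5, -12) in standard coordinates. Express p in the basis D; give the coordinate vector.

[p]_D is the unique c with M c = p, where M has columns f1, ..., f4.
Solving this 4x4 system gives c = (-1, -4, -1, -3).
Check: -f1 - 4f2 - f3 - 3f4 = (7, -3, -5, -12).

(-1, -4, -1, -3)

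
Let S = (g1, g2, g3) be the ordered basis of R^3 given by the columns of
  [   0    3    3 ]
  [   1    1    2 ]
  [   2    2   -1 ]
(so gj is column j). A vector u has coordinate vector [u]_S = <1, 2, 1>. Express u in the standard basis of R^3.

u = M [u]_S, where M has columns g1, ..., g3.
Carrying out the matrix-vector product, u = <9, 5, 5>.

<9, 5, 5>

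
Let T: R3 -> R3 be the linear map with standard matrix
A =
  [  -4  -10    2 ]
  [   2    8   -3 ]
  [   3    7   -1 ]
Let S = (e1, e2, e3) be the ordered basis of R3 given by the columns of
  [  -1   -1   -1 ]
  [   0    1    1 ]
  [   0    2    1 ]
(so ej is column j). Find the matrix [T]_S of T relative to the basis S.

Let P have columns e1, ..., e3. Then [T]_S = P^(-1) A P.
Here det P = 1, so P^(-1) is integer; computing A P first and then P^(-1)(A P) gives [[-2, 2, 1], [-1, 2, 0], [-1, -2, 3]].

[[-2, 2, 1], [-1, 2, 0], [-1, -2, 3]]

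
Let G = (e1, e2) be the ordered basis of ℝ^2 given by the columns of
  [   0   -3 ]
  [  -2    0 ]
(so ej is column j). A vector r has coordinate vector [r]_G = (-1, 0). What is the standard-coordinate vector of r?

The coordinates say r = -e1 + 0·e2; adding the scaled basis vectors gives (0, 2).

(0, 2)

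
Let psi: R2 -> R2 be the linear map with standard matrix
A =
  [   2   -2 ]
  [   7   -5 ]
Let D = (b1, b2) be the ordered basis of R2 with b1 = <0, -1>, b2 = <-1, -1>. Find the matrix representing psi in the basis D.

The j-th column of [psi]_D is [psi(bj)]_D.
psi(b1) = A b1 = <2, 5> = -3b1 - 2b2, so column 1 is <-3, -2>.
Repeating for b2 and assembling the columns gives [[-3, 2], [-2, 0]].

[[-3, 2], [-2, 0]]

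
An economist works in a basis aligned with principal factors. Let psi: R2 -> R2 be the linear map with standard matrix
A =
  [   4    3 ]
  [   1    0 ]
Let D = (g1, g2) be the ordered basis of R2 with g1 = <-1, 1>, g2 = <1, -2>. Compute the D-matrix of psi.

[[3, 3], [2, 1]]

Let P have columns g1, g2. Then [psi]_D = P^(-1) A P.
Here det P = 1, so P^(-1) is integer; computing A P first and then P^(-1)(A P) gives [[3, 3], [2, 1]].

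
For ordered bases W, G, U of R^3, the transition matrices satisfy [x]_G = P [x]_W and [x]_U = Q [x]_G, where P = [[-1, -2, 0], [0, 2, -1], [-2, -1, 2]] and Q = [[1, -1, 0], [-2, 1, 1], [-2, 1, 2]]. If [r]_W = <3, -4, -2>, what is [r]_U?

Apply P to get G-coordinates <5, -6, -6>, then Q to get U-coordinates.
The result is [r]_U = <11, -22, -28>.

<11, -22, -28>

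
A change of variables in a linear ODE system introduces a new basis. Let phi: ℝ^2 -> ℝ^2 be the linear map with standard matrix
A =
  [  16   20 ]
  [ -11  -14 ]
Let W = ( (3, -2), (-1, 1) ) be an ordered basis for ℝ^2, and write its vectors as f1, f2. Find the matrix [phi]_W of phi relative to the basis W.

[[3, 1], [1, -1]]

Let P have columns f1, f2. Then [phi]_W = P^(-1) A P.
Here det P = 1, so P^(-1) is integer; computing A P first and then P^(-1)(A P) gives [[3, 1], [1, -1]].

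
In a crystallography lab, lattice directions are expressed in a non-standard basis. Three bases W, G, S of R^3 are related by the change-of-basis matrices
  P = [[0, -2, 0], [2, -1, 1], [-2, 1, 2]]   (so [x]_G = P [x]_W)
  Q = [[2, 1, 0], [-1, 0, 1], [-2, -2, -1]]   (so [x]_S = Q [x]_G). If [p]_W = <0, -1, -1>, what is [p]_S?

Apply P to get G-coordinates <2, 0, -3>, then Q to get S-coordinates.
The result is [p]_S = <4, -5, -1>.

<4, -5, -1>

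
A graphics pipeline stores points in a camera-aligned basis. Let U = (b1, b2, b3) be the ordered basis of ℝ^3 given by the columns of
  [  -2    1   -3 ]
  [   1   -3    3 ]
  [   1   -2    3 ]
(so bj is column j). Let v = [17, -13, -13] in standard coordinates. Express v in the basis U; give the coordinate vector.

[-4, 0, -3]

We seek scalars with c_1 b1 + ... + c_3 b3 = v; equivalently solve M c = v where the columns of M are b1, ..., b3.
Row-reducing the augmented matrix [M | v] gives c = (-4, 0, -3).
Check: -4b1 + 0·b2 - 3b3 = [17, -13, -13].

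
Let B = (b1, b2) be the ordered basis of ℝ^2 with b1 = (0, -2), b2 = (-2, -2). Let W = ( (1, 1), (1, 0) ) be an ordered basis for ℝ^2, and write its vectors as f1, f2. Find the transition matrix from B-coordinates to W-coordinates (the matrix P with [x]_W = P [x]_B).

[[-2, -2], [2, 0]]

Take x = bj: its B-coordinates are the j-th standard unit vector, so P e_j — column j of P — equals [bj]_W.
b1 = -2f1 + 2f2, giving column 1 = (-2, 2); repeating for each j gives P = [[-2, -2], [2, 0]].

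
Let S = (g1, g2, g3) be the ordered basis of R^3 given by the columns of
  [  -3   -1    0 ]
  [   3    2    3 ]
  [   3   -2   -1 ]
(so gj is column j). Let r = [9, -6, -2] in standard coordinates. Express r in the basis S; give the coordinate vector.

[-2, -3, 2]

We seek scalars with c_1 g1 + ... + c_3 g3 = r; equivalently solve M c = r where the columns of M are g1, ..., g3.
Row-reducing the augmented matrix [M | r] gives c = (-2, -3, 2).
Check: -2g1 - 3g2 + 2g3 = [9, -6, -2].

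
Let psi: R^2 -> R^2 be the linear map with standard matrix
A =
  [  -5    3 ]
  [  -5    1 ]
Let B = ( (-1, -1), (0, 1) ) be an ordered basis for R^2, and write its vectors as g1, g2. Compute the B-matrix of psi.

The j-th column of [psi]_B is [psi(gj)]_B.
psi(g1) = A g1 = (2, 4) = -2g1 + 2g2, so column 1 is (-2, 2).
Repeating for g2 and assembling the columns gives [[-2, -3], [2, -2]].

[[-2, -3], [2, -2]]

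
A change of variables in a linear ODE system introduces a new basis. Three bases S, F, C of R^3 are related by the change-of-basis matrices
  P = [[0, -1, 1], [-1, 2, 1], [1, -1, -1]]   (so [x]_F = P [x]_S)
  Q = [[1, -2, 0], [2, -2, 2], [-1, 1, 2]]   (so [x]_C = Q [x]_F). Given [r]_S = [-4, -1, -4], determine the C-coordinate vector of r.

First [r]_F = P [r]_S = [-3, -2, 1].
Then [r]_C = Q [r]_F = [1, 0, 3].

[1, 0, 3]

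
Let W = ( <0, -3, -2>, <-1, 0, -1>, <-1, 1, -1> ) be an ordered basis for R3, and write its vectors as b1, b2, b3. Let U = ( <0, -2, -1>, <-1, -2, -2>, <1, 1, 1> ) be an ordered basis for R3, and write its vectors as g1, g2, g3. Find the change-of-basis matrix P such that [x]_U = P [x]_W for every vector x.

Let M have columns bj and N have columns gj. Then for every x, N [x]_U = x = M [x]_W, so P = N^(-1) M.
Since det N = 1, N^(-1) has integer entries; multiplying gives P = [[1, -1, -2], [1, 1, 2], [1, 0, 1]].

[[1, -1, -2], [1, 1, 2], [1, 0, 1]]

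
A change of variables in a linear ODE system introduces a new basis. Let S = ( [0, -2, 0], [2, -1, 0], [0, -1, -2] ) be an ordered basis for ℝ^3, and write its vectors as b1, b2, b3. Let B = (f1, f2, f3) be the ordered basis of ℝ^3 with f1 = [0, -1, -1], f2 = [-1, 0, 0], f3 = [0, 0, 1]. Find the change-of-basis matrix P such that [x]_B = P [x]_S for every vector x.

[[2, 1, 1], [0, -2, 0], [2, 1, -1]]

Take x = bj: its S-coordinates are the j-th standard unit vector, so P e_j — column j of P — equals [bj]_B.
b1 = 2f1 + 0·f2 + 2f3, giving column 1 = [2, 0, 2]; repeating for each j gives P = [[2, 1, 1], [0, -2, 0], [2, 1, -1]].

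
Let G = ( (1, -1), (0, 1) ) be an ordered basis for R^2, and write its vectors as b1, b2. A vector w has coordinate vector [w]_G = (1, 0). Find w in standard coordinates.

w = M [w]_G, where M has columns b1, b2.
Carrying out the matrix-vector product, w = (1, -1).

(1, -1)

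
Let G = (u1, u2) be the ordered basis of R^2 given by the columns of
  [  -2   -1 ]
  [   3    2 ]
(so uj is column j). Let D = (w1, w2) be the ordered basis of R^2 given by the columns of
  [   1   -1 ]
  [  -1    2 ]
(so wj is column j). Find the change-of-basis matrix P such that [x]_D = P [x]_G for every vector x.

Column j of P is [uj]_D, since P maps G-coordinates to D-coordinates.
Expressing u1 in D: u1 = -w1 + w2, so column 1 of P is [-1, 1].
Doing the same for each uj gives P = [[-1, 0], [1, 1]].

[[-1, 0], [1, 1]]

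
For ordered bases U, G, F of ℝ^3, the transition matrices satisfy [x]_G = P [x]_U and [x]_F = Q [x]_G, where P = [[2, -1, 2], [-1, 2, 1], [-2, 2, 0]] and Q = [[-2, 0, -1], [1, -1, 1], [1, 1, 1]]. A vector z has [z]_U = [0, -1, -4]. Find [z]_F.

[16, -3, -15]

Apply P to get G-coordinates [-7, -6, -2], then Q to get F-coordinates.
The result is [z]_F = [16, -3, -15].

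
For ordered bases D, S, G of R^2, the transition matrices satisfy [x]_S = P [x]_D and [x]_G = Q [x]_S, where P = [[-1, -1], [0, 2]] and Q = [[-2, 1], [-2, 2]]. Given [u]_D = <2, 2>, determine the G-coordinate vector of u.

<12, 16>

First [u]_S = P [u]_D = <-4, 4>.
Then [u]_G = Q [u]_S = <12, 16>.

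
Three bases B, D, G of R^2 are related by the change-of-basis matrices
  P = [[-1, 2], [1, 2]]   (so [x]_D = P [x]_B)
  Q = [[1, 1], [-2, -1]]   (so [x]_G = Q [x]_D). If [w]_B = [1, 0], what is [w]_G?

Apply P to get D-coordinates [-1, 1], then Q to get G-coordinates.
The result is [w]_G = [0, 1].

[0, 1]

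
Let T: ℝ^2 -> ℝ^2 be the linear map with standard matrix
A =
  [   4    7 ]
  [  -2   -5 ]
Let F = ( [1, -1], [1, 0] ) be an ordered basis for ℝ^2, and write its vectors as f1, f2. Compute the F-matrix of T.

[[-3, 2], [0, 2]]

The j-th column of [T]_F is [T(fj)]_F.
T(f1) = A f1 = [-3, 3] = -3f1 + 0·f2, so column 1 is [-3, 0].
Repeating for f2 and assembling the columns gives [[-3, 2], [0, 2]].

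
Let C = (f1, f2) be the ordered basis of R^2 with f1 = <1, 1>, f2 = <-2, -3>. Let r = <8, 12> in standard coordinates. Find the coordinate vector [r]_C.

<0, -4>

[r]_C is the unique c with M c = r, where M has columns f1, f2.
System: c_1 - 2c_2 = 8, c_1 - 3c_2 = 12; solving gives c_1 = 0, c_2 = -4.
Check: 0·f1 - 4f2 = <8, 12>.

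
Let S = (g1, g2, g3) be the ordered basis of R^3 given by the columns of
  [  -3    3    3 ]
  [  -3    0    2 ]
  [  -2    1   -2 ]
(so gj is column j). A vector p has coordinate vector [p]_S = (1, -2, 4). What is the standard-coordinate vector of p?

(3, 5, -12)

The coordinates say p = g1 - 2g2 + 4g3; adding the scaled basis vectors gives (3, 5, -12).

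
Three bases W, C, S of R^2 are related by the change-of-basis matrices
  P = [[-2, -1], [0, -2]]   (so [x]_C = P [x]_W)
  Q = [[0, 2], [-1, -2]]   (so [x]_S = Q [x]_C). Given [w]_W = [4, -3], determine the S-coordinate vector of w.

[12, -7]

First [w]_C = P [w]_W = [-5, 6].
Then [w]_S = Q [w]_C = [12, -7].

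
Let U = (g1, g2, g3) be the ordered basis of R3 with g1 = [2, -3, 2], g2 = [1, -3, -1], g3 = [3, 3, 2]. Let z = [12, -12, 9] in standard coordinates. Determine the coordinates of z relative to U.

[4, 1, 1]

[z]_U is the unique c with M c = z, where M has columns g1, ..., g3.
Solving this 3x3 system gives c = (4, 1, 1).
Check: 4g1 + g2 + g3 = [12, -12, 9].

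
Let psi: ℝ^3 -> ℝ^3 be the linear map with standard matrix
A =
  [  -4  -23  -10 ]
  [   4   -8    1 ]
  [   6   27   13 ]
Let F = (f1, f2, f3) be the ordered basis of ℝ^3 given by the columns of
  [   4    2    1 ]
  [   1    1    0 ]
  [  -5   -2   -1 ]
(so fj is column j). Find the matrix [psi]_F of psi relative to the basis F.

[[3, -2, 1], [0, 0, 2], [-1, -3, -2]]

With P the matrix whose columns are f1, ..., f3, [psi]_F = P^(-1) A P.
Column by column: psi(f1) = A f1 = (11, 3, -14); its F-coordinates (3, 0, -1) give column 1.
Continuing for each basis vector yields [psi]_F = [[3, -2, 1], [0, 0, 2], [-1, -3, -2]].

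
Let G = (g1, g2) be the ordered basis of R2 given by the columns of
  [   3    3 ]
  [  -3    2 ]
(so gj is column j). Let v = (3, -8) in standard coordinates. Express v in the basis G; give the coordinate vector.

We seek scalars with c_1 g1 + c_2 g2 = v; equivalently solve M c = v where the columns of M are g1, g2.
System: 3c_1 + 3c_2 = 3, -3c_1 + 2c_2 = -8; solving gives c_1 = 2, c_2 = -1.
Check: 2g1 - g2 = (3, -8).

(2, -1)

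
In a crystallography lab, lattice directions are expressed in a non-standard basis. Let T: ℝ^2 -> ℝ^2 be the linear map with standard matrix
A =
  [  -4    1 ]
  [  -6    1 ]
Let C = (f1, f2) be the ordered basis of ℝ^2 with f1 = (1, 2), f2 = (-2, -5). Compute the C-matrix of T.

The j-th column of [T]_C is [T(fj)]_C.
T(f1) = A f1 = (-2, -4) = -2f1 + 0·f2, so column 1 is (-2, 0).
Repeating for f2 and assembling the columns gives [[-2, 1], [0, -1]].

[[-2, 1], [0, -1]]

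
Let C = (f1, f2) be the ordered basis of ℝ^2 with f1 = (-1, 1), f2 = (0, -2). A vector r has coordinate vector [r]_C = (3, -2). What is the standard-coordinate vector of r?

(-3, 7)

The coordinates say r = 3f1 - 2f2; adding the scaled basis vectors gives (-3, 7).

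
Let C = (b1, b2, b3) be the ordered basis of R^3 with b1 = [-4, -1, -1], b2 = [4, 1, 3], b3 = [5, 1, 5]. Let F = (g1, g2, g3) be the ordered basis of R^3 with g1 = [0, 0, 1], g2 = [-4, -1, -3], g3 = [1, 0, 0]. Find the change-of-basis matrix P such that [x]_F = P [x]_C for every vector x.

[[2, 0, 2], [1, -1, -1], [0, 0, 1]]

Take x = bj: its C-coordinates are the j-th standard unit vector, so P e_j — column j of P — equals [bj]_F.
b1 = 2g1 + g2 + 0·g3, giving column 1 = [2, 1, 0]; repeating for each j gives P = [[2, 0, 2], [1, -1, -1], [0, 0, 1]].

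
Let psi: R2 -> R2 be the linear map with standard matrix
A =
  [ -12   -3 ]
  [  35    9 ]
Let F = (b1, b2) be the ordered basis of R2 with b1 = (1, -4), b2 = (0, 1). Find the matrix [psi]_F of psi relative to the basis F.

[[0, -3], [-1, -3]]

Let P have columns b1, b2. Then [psi]_F = P^(-1) A P.
Here det P = 1, so P^(-1) is integer; computing A P first and then P^(-1)(A P) gives [[0, -3], [-1, -3]].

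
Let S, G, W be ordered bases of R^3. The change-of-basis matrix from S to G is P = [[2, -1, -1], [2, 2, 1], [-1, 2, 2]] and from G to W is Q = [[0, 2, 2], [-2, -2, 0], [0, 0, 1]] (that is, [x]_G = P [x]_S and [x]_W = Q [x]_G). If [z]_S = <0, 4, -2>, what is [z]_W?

<20, -8, 4>

Composing the changes, [z]_W = Q P [z]_S.
Q P = [[2, 8, 6], [-8, -2, 0], [-1, 2, 2]]; applying this to <0, 4, -2> gives <20, -8, 4>.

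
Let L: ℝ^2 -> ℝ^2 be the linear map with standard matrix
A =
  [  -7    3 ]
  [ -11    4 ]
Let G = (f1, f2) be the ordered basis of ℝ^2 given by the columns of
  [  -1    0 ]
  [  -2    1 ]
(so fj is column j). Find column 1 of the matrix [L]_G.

[-1, 1]

Column 1 of [L]_G is the G-coordinate vector of L(f1).
In standard coordinates L(f1) = A f1 = [1, 3].
Converting to G: [1, 3] = -f1 + f2, so the coordinate vector is [-1, 1].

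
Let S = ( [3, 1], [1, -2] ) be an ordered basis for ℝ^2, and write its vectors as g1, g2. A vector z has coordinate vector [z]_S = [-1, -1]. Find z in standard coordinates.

[-4, 1]

By definition z = -g1 - g2.
Summing componentwise gives [-4, 1].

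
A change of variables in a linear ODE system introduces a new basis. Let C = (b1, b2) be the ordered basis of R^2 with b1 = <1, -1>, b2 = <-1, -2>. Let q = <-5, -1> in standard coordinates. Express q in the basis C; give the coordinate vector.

We seek scalars with c_1 b1 + c_2 b2 = q; equivalently solve M c = q where the columns of M are b1, b2.
System: c_1 - c_2 = -5, -c_1 - 2c_2 = -1; solving gives c_1 = -3, c_2 = 2.
Check: -3b1 + 2b2 = <-5, -1>.

<-3, 2>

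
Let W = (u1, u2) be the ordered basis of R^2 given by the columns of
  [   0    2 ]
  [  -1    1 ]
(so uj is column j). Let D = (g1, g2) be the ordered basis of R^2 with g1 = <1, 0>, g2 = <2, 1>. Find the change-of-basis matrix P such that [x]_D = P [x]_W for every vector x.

[[2, 0], [-1, 1]]

Take x = uj: its W-coordinates are the j-th standard unit vector, so P e_j — column j of P — equals [uj]_D.
u1 = 2g1 - g2, giving column 1 = <2, -1>; repeating for each j gives P = [[2, 0], [-1, 1]].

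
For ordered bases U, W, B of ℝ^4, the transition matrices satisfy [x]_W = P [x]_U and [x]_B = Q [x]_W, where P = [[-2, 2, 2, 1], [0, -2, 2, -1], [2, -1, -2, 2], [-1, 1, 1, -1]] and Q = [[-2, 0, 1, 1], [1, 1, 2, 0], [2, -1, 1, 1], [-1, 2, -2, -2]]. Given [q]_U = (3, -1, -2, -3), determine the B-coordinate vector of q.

(32, -4, -29, 13)

Composing the changes, [q]_B = Q P [q]_U.
Q P = [[5, -4, -5, -1], [2, -2, 0, 4], [-3, 6, 1, 4], [0, -6, 4, -5]]; applying this to (3, -1, -2, -3) gives (32, -4, -29, 13).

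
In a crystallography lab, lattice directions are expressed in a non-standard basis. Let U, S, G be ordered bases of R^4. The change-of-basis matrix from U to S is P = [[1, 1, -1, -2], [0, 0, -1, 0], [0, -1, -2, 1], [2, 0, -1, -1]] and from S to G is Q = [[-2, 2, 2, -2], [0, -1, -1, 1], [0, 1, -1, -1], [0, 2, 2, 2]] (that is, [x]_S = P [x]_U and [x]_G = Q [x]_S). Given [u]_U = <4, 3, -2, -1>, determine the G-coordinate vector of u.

First [u]_S = P [u]_U = <11, 2, 0, 11>.
Then [u]_G = Q [u]_S = <-40, 9, -9, 26>.

<-40, 9, -9, 26>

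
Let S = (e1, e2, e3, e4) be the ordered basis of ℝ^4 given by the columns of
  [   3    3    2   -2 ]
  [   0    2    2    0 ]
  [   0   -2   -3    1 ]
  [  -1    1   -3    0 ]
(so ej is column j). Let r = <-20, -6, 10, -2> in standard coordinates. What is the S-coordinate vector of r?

<-1, -3, 0, 4>

We seek scalars with c_1 e1 + ... + c_4 e4 = r; equivalently solve M c = r where the columns of M are e1, ..., e4.
Gaussian elimination on [M | r] yields c = (-1, -3, 0, 4).
Check: -e1 - 3e2 + 0·e3 + 4e4 = <-20, -6, 10, -2>.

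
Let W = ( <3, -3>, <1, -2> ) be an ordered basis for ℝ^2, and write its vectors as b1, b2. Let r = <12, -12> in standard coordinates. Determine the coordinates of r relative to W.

<4, 0>

Write r = c_1 b1 + c_2 b2 and solve for the c_i.
System: 3c_1 + c_2 = 12, -3c_1 - 2c_2 = -12; solving gives c_1 = 4, c_2 = 0.
Check: 4b1 + 0·b2 = <12, -12>.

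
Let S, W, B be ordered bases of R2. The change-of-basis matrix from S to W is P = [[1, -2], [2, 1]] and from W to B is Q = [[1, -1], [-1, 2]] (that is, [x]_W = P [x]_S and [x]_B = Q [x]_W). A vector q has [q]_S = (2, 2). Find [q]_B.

(-8, 14)

Composing the changes, [q]_B = Q P [q]_S.
Q P = [[-1, -3], [3, 4]]; applying this to (2, 2) gives (-8, 14).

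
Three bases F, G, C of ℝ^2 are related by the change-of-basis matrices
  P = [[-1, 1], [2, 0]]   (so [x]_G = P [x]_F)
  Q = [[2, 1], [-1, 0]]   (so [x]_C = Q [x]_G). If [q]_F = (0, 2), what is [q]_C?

(4, -2)

Composing the changes, [q]_C = Q P [q]_F.
Q P = [[0, 2], [1, -1]]; applying this to (0, 2) gives (4, -2).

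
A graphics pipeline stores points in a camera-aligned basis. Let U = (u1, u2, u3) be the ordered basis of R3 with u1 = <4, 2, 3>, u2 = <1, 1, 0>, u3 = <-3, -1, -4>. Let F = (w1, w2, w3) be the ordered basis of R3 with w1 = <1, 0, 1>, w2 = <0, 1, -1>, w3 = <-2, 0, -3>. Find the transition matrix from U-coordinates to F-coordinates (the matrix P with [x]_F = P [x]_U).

Column j of P is [uj]_F, since P maps U-coordinates to F-coordinates.
Expressing u1 in F: u1 = 2w1 + 2w2 - w3, so column 1 of P is <2, 2, -1>.
Doing the same for each uj gives P = [[2, 1, 1], [2, 1, -1], [-1, 0, 2]].

[[2, 1, 1], [2, 1, -1], [-1, 0, 2]]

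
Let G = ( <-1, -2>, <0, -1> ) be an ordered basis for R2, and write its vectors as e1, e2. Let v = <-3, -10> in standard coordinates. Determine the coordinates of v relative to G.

<3, 4>

[v]_G is the unique c with M c = v, where M has columns e1, e2.
System: -c_1 + 0c_2 = -3, -2c_1 - c_2 = -10; solving gives c_1 = 3, c_2 = 4.
Check: 3e1 + 4e2 = <-3, -10>.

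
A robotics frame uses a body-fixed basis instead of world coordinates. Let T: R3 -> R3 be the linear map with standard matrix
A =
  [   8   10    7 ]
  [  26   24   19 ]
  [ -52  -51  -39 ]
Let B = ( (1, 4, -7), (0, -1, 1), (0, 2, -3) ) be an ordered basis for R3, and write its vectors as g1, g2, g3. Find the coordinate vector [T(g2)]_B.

Compute T(g2) = A g2 = (-3, -5, 12) in standard coordinates.
Then write this in B-coordinates: solve for y in y_1 g1 + ... + y_3 g3 = (-3, -5, 12).
This gives y = (-3, -3, 2), which is column 2 of [T]_B.

(-3, -3, 2)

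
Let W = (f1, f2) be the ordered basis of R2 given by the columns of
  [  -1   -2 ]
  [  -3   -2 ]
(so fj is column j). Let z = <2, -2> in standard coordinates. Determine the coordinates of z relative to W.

Write z = c_1 f1 + c_2 f2 and solve for the c_i.
System: -c_1 - 2c_2 = 2, -3c_1 - 2c_2 = -2; solving gives c_1 = 2, c_2 = -2.
Check: 2f1 - 2f2 = <2, -2>.

<2, -2>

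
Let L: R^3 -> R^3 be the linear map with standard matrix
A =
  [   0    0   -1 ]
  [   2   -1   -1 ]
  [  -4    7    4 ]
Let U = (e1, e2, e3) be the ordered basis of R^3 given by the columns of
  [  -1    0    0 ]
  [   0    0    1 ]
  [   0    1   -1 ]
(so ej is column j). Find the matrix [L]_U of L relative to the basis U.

Let P have columns e1, ..., e3. Then [L]_U = P^(-1) A P.
Here det P = 1, so P^(-1) is integer; computing A P first and then P^(-1)(A P) gives [[0, 1, -1], [2, 3, 3], [-2, -1, 0]].

[[0, 1, -1], [2, 3, 3], [-2, -1, 0]]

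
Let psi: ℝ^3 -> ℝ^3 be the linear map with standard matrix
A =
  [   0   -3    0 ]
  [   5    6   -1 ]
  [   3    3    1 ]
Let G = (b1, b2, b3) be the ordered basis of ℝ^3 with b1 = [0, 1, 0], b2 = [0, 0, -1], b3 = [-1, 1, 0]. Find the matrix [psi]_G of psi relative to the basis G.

[[3, 1, -2], [-3, 1, 0], [3, 0, 3]]

With P the matrix whose columns are b1, ..., b3, [psi]_G = P^(-1) A P.
Column by column: psi(b1) = A b1 = [-3, 6, 3]; its G-coordinates [3, -3, 3] give column 1.
Continuing for each basis vector yields [psi]_G = [[3, 1, -2], [-3, 1, 0], [3, 0, 3]].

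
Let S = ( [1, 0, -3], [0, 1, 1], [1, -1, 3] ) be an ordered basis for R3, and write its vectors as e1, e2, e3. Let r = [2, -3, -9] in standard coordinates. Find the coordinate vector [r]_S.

[2, -3, 0]

We seek scalars with c_1 e1 + ... + c_3 e3 = r; equivalently solve M c = r where the columns of M are e1, ..., e3.
Row-reducing the augmented matrix [M | r] gives c = (2, -3, 0).
Check: 2e1 - 3e2 + 0·e3 = [2, -3, -9].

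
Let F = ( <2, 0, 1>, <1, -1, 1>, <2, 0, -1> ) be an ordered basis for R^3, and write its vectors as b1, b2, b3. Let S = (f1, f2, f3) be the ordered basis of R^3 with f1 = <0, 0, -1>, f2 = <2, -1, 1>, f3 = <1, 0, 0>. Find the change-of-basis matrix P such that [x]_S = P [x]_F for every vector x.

[[-1, 0, 1], [0, 1, 0], [2, -1, 2]]

Let M have columns bj and N have columns fj. Then for every x, N [x]_S = x = M [x]_F, so P = N^(-1) M.
Since det N = -1, N^(-1) has integer entries; multiplying gives P = [[-1, 0, 1], [0, 1, 0], [2, -1, 2]].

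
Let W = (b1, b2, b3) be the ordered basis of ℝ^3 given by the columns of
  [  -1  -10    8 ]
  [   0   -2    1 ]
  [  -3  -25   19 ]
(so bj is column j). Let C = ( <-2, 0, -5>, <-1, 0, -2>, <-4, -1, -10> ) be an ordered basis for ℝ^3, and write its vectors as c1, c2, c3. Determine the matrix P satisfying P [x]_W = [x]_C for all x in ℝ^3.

Column j of P is [bj]_C, since P maps W-coordinates to C-coordinates.
Expressing b1 in C: b1 = c1 - c2 + 0·c3, so column 1 of P is <1, -1, 0>.
Doing the same for each bj gives P = [[1, 1, -1], [-1, 0, -2], [0, 2, -1]].

[[1, 1, -1], [-1, 0, -2], [0, 2, -1]]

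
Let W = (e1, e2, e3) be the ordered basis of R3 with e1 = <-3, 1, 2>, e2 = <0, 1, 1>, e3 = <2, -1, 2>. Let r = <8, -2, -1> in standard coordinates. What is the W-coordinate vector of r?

Write r = c_1 e1 + ... + c_3 e3 and solve for the c_i.
Row-reducing the augmented matrix [M | r] gives c = (-2, 1, 1).
Check: -2e1 + e2 + e3 = <8, -2, -1>.

<-2, 1, 1>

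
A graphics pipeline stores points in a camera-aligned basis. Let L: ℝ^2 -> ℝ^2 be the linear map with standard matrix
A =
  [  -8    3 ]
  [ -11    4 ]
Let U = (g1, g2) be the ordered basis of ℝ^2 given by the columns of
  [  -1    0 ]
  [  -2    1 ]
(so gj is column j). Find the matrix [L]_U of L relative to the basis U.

[[-2, -3], [-1, -2]]

Let P have columns g1, g2. Then [L]_U = P^(-1) A P.
Here det P = -1, so P^(-1) is integer; computing A P first and then P^(-1)(A P) gives [[-2, -3], [-1, -2]].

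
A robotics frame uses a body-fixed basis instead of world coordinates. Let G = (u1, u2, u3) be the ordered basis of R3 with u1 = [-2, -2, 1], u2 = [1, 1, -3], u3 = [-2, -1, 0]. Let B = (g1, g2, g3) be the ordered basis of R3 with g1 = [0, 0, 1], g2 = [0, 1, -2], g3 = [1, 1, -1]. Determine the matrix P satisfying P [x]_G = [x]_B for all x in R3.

Let M have columns uj and N have columns gj. Then for every x, N [x]_B = x = M [x]_G, so P = N^(-1) M.
Since det N = -1, N^(-1) has integer entries; multiplying gives P = [[-1, -2, 0], [0, 0, 1], [-2, 1, -2]].

[[-1, -2, 0], [0, 0, 1], [-2, 1, -2]]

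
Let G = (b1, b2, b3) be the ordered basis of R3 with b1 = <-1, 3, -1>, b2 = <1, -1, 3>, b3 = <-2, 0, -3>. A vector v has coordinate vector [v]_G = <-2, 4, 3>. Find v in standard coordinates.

The coordinates say v = -2b1 + 4b2 + 3b3; adding the scaled basis vectors gives <0, -10, 5>.

<0, -10, 5>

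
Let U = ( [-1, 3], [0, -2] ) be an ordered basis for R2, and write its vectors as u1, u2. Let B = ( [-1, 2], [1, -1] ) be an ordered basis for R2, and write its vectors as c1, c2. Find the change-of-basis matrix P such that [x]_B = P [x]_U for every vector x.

Take x = uj: its U-coordinates are the j-th standard unit vector, so P e_j — column j of P — equals [uj]_B.
u1 = 2c1 + c2, giving column 1 = [2, 1]; repeating for each j gives P = [[2, -2], [1, -2]].

[[2, -2], [1, -2]]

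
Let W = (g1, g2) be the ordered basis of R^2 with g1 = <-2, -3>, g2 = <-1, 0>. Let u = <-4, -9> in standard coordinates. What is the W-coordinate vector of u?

<3, -2>

[u]_W is the unique c with M c = u, where M has columns g1, g2.
System: -2c_1 - c_2 = -4, -3c_1 + 0c_2 = -9; solving gives c_1 = 3, c_2 = -2.
Check: 3g1 - 2g2 = <-4, -9>.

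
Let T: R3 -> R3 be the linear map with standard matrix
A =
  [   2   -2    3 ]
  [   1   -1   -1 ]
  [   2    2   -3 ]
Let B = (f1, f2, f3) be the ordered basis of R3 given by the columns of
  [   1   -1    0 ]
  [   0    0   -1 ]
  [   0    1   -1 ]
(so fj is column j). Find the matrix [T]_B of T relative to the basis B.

Let P have columns f1, ..., f3. Then [T]_B = P^(-1) A P.
Here det P = 1, so P^(-1) is integer; computing A P first and then P^(-1)(A P) gives [[3, -2, -2], [1, -3, -1], [-1, 2, -2]].

[[3, -2, -2], [1, -3, -1], [-1, 2, -2]]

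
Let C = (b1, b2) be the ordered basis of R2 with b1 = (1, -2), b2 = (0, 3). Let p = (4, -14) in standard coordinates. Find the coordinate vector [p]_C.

We seek scalars with c_1 b1 + c_2 b2 = p; equivalently solve M c = p where the columns of M are b1, b2.
System: c_1 + 0c_2 = 4, -2c_1 + 3c_2 = -14; solving gives c_1 = 4, c_2 = -2.
Check: 4b1 - 2b2 = (4, -14).

(4, -2)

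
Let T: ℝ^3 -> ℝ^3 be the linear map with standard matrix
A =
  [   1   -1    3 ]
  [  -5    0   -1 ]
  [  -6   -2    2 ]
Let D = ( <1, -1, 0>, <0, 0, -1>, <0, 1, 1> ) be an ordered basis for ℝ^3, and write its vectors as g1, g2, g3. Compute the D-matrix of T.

[[2, -3, 2], [1, 0, 1], [-3, -2, 1]]

With P the matrix whose columns are g1, ..., g3, [T]_D = P^(-1) A P.
Column by column: T(g1) = A g1 = <2, -5, -4>; its D-coordinates <2, 1, -3> give column 1.
Continuing for each basis vector yields [T]_D = [[2, -3, 2], [1, 0, 1], [-3, -2, 1]].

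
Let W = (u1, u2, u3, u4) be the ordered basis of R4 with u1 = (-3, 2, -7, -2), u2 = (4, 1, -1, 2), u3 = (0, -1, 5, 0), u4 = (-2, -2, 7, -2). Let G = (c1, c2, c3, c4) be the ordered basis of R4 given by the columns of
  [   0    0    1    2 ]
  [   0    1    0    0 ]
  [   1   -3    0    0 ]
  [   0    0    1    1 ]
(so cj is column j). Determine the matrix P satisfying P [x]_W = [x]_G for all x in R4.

[[-1, 2, 2, 1], [2, 1, -1, -2], [-1, 0, 0, -2], [-1, 2, 0, 0]]

Take x = uj: its W-coordinates are the j-th standard unit vector, so P e_j — column j of P — equals [uj]_G.
u1 = -c1 + 2c2 - c3 - c4, giving column 1 = (-1, 2, -1, -1); repeating for each j gives P = [[-1, 2, 2, 1], [2, 1, -1, -2], [-1, 0, 0, -2], [-1, 2, 0, 0]].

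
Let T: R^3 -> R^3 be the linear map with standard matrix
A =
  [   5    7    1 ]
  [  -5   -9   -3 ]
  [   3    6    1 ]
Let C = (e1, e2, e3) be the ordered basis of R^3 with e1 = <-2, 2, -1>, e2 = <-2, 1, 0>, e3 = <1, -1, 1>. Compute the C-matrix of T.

[[-2, -1, -1], [2, 2, 0], [3, -1, -3]]

The j-th column of [T]_C is [T(ej)]_C.
T(e1) = A e1 = <3, -5, 5> = -2e1 + 2e2 + 3e3, so column 1 is <-2, 2, 3>.
Repeating for e2, e3 and assembling the columns gives [[-2, -1, -1], [2, 2, 0], [3, -1, -3]].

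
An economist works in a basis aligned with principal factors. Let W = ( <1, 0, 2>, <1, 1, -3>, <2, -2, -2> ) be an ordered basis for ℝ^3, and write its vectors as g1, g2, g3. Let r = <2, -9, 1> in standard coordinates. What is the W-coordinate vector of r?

[r]_W is the unique c with M c = r, where M has columns g1, ..., g3.
Gaussian elimination on [M | r] yields c = (-1, -3, 3).
Check: -g1 - 3g2 + 3g3 = <2, -9, 1>.

<-1, -3, 3>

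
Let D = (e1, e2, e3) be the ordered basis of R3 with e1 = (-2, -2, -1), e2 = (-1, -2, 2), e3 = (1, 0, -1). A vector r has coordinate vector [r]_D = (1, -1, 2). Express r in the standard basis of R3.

(1, 0, -5)

The coordinates say r = e1 - e2 + 2e3; adding the scaled basis vectors gives (1, 0, -5).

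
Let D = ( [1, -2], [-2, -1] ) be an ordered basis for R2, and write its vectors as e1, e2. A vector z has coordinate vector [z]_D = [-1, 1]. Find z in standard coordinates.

By definition z = -e1 + e2.
Summing componentwise gives [-3, 1].

[-3, 1]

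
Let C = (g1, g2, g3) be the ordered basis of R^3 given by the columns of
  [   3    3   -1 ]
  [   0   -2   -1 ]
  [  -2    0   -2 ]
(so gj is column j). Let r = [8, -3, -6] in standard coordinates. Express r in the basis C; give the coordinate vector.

[2, 1, 1]

We seek scalars with c_1 g1 + ... + c_3 g3 = r; equivalently solve M c = r where the columns of M are g1, ..., g3.
Solving this 3x3 system gives c = (2, 1, 1).
Check: 2g1 + g2 + g3 = [8, -3, -6].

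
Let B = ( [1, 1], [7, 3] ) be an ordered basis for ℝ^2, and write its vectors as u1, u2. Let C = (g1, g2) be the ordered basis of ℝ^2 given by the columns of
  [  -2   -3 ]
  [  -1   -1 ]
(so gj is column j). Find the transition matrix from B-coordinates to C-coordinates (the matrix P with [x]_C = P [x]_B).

Column j of P is [uj]_C, since P maps B-coordinates to C-coordinates.
Expressing u1 in C: u1 = -2g1 + g2, so column 1 of P is [-2, 1].
Doing the same for each uj gives P = [[-2, -2], [1, -1]].

[[-2, -2], [1, -1]]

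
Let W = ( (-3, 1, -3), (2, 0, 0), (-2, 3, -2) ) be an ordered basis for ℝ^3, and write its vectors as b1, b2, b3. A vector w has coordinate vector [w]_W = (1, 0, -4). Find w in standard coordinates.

(5, -11, 5)

By definition w = b1 + 0·b2 - 4b3.
Summing componentwise gives (5, -11, 5).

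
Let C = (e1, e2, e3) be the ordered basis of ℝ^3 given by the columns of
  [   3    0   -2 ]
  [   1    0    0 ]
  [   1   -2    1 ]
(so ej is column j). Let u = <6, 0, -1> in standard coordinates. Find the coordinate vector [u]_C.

<0, -1, -3>

Write u = c_1 e1 + ... + c_3 e3 and solve for the c_i.
Row-reducing the augmented matrix [M | u] gives c = (0, -1, -3).
Check: 0·e1 - e2 - 3e3 = <6, 0, -1>.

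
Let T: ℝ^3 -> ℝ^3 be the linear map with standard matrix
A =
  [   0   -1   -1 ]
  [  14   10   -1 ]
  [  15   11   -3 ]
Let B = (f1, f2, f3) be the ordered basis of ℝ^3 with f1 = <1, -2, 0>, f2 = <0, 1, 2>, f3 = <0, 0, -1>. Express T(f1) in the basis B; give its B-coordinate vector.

<2, -2, 3>

Column 1 of [T]_B is the B-coordinate vector of T(f1).
In standard coordinates T(f1) = A f1 = <2, -6, -7>.
Converting to B: <2, -6, -7> = 2f1 - 2f2 + 3f3, so the coordinate vector is <2, -2, 3>.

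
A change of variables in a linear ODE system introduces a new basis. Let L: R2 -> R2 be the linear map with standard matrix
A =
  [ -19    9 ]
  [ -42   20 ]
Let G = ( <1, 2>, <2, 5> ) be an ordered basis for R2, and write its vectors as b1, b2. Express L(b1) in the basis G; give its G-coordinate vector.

Column 1 of [L]_G is the G-coordinate vector of L(b1).
In standard coordinates L(b1) = A b1 = <-1, -2>.
Converting to G: <-1, -2> = -b1 + 0·b2, so the coordinate vector is <-1, 0>.

<-1, 0>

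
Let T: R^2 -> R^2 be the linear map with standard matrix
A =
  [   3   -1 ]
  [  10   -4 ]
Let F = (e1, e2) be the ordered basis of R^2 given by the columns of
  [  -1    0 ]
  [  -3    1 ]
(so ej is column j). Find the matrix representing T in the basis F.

The j-th column of [T]_F is [T(ej)]_F.
T(e1) = A e1 = <0, 2> = 0·e1 + 2e2, so column 1 is <0, 2>.
Repeating for e2 and assembling the columns gives [[0, 1], [2, -1]].

[[0, 1], [2, -1]]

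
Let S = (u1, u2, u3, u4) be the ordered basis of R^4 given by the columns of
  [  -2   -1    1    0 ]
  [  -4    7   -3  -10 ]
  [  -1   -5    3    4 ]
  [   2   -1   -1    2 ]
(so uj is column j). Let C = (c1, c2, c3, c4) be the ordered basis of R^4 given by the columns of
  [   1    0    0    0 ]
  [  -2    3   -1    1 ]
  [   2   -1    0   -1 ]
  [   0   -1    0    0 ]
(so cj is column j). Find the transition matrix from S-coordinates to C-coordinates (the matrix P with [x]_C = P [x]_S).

[[-2, -1, 1, 0], [-2, 1, 1, -2], [1, 0, 2, 2], [-1, 2, -2, -2]]

Column j of P is [uj]_C, since P maps S-coordinates to C-coordinates.
Expressing u1 in C: u1 = -2c1 - 2c2 + c3 - c4, so column 1 of P is [-2, -2, 1, -1].
Doing the same for each uj gives P = [[-2, -1, 1, 0], [-2, 1, 1, -2], [1, 0, 2, 2], [-1, 2, -2, -2]].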